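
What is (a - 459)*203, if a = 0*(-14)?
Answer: -93177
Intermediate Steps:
a = 0
(a - 459)*203 = (0 - 459)*203 = -459*203 = -93177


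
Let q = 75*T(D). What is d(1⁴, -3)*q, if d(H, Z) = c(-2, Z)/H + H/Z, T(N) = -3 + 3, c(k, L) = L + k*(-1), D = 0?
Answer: 0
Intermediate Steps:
c(k, L) = L - k
T(N) = 0
d(H, Z) = H/Z + (2 + Z)/H (d(H, Z) = (Z - 1*(-2))/H + H/Z = (Z + 2)/H + H/Z = (2 + Z)/H + H/Z = H/Z + (2 + Z)/H)
q = 0 (q = 75*0 = 0)
d(1⁴, -3)*q = (2/(1⁴) + 1⁴/(-3) - 3/(1⁴))*0 = (2/1 + 1*(-⅓) - 3/1)*0 = (2*1 - ⅓ - 3*1)*0 = (2 - ⅓ - 3)*0 = -4/3*0 = 0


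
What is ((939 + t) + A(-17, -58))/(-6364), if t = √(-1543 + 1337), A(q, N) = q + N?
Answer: -216/1591 - I*√206/6364 ≈ -0.13576 - 0.0022553*I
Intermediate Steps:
A(q, N) = N + q
t = I*√206 (t = √(-206) = I*√206 ≈ 14.353*I)
((939 + t) + A(-17, -58))/(-6364) = ((939 + I*√206) + (-58 - 17))/(-6364) = ((939 + I*√206) - 75)*(-1/6364) = (864 + I*√206)*(-1/6364) = -216/1591 - I*√206/6364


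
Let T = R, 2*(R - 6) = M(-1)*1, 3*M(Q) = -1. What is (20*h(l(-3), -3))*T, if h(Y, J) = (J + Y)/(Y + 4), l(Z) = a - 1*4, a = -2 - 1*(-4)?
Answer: -875/3 ≈ -291.67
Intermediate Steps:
a = 2 (a = -2 + 4 = 2)
l(Z) = -2 (l(Z) = 2 - 1*4 = 2 - 4 = -2)
h(Y, J) = (J + Y)/(4 + Y)
M(Q) = -1/3 (M(Q) = (1/3)*(-1) = -1/3)
R = 35/6 (R = 6 + (-1/3*1)/2 = 6 + (1/2)*(-1/3) = 6 - 1/6 = 35/6 ≈ 5.8333)
T = 35/6 ≈ 5.8333
(20*h(l(-3), -3))*T = (20*((-3 - 2)/(4 - 2)))*(35/6) = (20*(-5/2))*(35/6) = -50*35/6 = -875/3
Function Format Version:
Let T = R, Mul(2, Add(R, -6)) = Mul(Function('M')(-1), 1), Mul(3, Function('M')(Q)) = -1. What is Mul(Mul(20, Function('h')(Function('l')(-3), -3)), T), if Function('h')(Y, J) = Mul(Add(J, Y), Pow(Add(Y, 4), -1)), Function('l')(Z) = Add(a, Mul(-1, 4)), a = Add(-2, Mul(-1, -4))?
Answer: Rational(-875, 3) ≈ -291.67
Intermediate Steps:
a = 2 (a = Add(-2, 4) = 2)
Function('l')(Z) = -2 (Function('l')(Z) = Add(2, Mul(-1, 4)) = Add(2, -4) = -2)
Function('h')(Y, J) = Mul(Pow(Add(4, Y), -1), Add(J, Y)) (Function('h')(Y, J) = Mul(Add(J, Y), Pow(Add(4, Y), -1)) = Mul(Pow(Add(4, Y), -1), Add(J, Y)))
Function('M')(Q) = Rational(-1, 3) (Function('M')(Q) = Mul(Rational(1, 3), -1) = Rational(-1, 3))
R = Rational(35, 6) (R = Add(6, Mul(Rational(1, 2), Mul(Rational(-1, 3), 1))) = Add(6, Mul(Rational(1, 2), Rational(-1, 3))) = Add(6, Rational(-1, 6)) = Rational(35, 6) ≈ 5.8333)
T = Rational(35, 6) ≈ 5.8333
Mul(Mul(20, Function('h')(Function('l')(-3), -3)), T) = Mul(Mul(20, Mul(Pow(Add(4, -2), -1), Add(-3, -2))), Rational(35, 6)) = Mul(Mul(20, Mul(Pow(2, -1), -5)), Rational(35, 6)) = Mul(Mul(20, Mul(Rational(1, 2), -5)), Rational(35, 6)) = Mul(Mul(20, Rational(-5, 2)), Rational(35, 6)) = Mul(-50, Rational(35, 6)) = Rational(-875, 3)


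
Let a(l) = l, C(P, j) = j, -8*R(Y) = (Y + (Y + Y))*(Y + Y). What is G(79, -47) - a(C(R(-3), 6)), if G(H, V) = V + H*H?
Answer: 6188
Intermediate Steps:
R(Y) = -3*Y**2/4 (R(Y) = -(Y + (Y + Y))*(Y + Y)/8 = -(Y + 2*Y)*2*Y/8 = -3*Y*2*Y/8 = -3*Y**2/4)
G(H, V) = V + H**2
G(79, -47) - a(C(R(-3), 6)) = (-47 + 79**2) - 1*6 = (-47 + 6241) - 6 = 6194 - 6 = 6188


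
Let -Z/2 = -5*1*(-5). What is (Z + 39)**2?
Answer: 121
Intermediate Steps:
Z = -50 (Z = -2*(-5*1)*(-5) = -(-10)*(-5) = -2*25 = -50)
(Z + 39)**2 = (-50 + 39)**2 = (-11)**2 = 121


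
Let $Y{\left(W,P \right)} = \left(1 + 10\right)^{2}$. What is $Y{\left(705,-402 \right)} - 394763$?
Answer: $-394642$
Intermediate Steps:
$Y{\left(W,P \right)} = 121$ ($Y{\left(W,P \right)} = 11^{2} = 121$)
$Y{\left(705,-402 \right)} - 394763 = 121 - 394763 = -394642$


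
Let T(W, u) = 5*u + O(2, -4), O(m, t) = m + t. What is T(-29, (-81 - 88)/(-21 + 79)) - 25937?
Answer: -1505307/58 ≈ -25954.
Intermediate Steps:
T(W, u) = -2 + 5*u (T(W, u) = 5*u + (2 - 4) = 5*u - 2 = -2 + 5*u)
T(-29, (-81 - 88)/(-21 + 79)) - 25937 = (-2 + 5*((-81 - 88)/(-21 + 79))) - 25937 = (-2 + 5*(-169/58)) - 25937 = (-2 - 845/58) - 25937 = -961/58 - 25937 = -1505307/58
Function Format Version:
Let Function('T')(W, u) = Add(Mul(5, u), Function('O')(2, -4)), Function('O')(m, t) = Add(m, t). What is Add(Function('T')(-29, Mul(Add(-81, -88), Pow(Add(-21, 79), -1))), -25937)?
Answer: Rational(-1505307, 58) ≈ -25954.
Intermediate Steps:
Function('T')(W, u) = Add(-2, Mul(5, u)) (Function('T')(W, u) = Add(Mul(5, u), Add(2, -4)) = Add(Mul(5, u), -2) = Add(-2, Mul(5, u)))
Add(Function('T')(-29, Mul(Add(-81, -88), Pow(Add(-21, 79), -1))), -25937) = Add(Add(-2, Mul(5, Mul(Add(-81, -88), Pow(Add(-21, 79), -1)))), -25937) = Add(Add(-2, Mul(5, Mul(-169, Pow(58, -1)))), -25937) = Add(Add(-2, Mul(5, Mul(-169, Rational(1, 58)))), -25937) = Add(Add(-2, Mul(5, Rational(-169, 58))), -25937) = Add(Add(-2, Rational(-845, 58)), -25937) = Add(Rational(-961, 58), -25937) = Rational(-1505307, 58)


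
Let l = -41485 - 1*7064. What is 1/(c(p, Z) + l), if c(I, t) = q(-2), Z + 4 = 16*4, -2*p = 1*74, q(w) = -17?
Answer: -1/48566 ≈ -2.0591e-5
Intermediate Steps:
p = -37 (p = -74/2 = -½*74 = -37)
Z = 60 (Z = -4 + 16*4 = -4 + 64 = 60)
l = -48549 (l = -41485 - 7064 = -48549)
c(I, t) = -17
1/(c(p, Z) + l) = 1/(-17 - 48549) = 1/(-48566) = -1/48566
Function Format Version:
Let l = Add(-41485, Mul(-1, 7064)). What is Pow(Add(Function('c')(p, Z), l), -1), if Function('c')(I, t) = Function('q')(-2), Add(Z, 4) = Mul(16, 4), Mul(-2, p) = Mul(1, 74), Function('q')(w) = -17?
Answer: Rational(-1, 48566) ≈ -2.0591e-5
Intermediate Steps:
p = -37 (p = Mul(Rational(-1, 2), Mul(1, 74)) = Mul(Rational(-1, 2), 74) = -37)
Z = 60 (Z = Add(-4, Mul(16, 4)) = Add(-4, 64) = 60)
l = -48549 (l = Add(-41485, -7064) = -48549)
Function('c')(I, t) = -17
Pow(Add(Function('c')(p, Z), l), -1) = Pow(Add(-17, -48549), -1) = Pow(-48566, -1) = Rational(-1, 48566)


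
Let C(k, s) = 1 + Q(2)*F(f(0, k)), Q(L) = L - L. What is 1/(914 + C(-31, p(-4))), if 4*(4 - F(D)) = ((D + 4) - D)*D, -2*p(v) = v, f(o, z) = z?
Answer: 1/915 ≈ 0.0010929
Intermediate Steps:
p(v) = -v/2
F(D) = 4 - D (F(D) = 4 - ((D + 4) - D)*D/4 = 4 - ((4 + D) - D)*D/4 = 4 - D)
Q(L) = 0
C(k, s) = 1 (C(k, s) = 1 + 0*(4 - k) = 1 + 0 = 1)
1/(914 + C(-31, p(-4))) = 1/(914 + 1) = 1/915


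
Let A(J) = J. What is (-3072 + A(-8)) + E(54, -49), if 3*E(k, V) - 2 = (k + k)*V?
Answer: -14530/3 ≈ -4843.3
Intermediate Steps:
E(k, V) = ⅔ + 2*V*k/3 (E(k, V) = ⅔ + ((k + k)*V)/3 = ⅔ + ((2*k)*V)/3 = ⅔ + (2*V*k)/3 = ⅔ + 2*V*k/3)
(-3072 + A(-8)) + E(54, -49) = (-3072 - 8) + (⅔ + (⅔)*(-49)*54) = -3080 + (⅔ - 1764) = -3080 - 5290/3 = -14530/3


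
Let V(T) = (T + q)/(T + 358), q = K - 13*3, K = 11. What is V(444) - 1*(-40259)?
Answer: 16144067/401 ≈ 40260.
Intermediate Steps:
q = -28 (q = 11 - 13*3 = 11 - 39 = -28)
V(T) = (-28 + T)/(358 + T) (V(T) = (T - 28)/(T + 358) = (-28 + T)/(358 + T))
V(444) - 1*(-40259) = (-28 + 444)/(358 + 444) - 1*(-40259) = 416/802 + 40259 = (1/802)*416 + 40259 = 208/401 + 40259 = 16144067/401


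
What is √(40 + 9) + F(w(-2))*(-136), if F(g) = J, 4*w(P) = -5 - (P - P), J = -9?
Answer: 1231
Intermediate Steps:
w(P) = -5/4 (w(P) = (-5 - (P - P))/4 = (-5 - 1*0)/4 = (-5 + 0)/4 = (¼)*(-5) = -5/4)
F(g) = -9
√(40 + 9) + F(w(-2))*(-136) = √(40 + 9) - 9*(-136) = √49 + 1224 = 7 + 1224 = 1231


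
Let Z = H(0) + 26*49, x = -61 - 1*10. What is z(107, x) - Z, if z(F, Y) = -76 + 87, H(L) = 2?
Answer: -1265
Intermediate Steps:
x = -71 (x = -61 - 10 = -71)
Z = 1276 (Z = 2 + 26*49 = 2 + 1274 = 1276)
z(F, Y) = 11
z(107, x) - Z = 11 - 1*1276 = 11 - 1276 = -1265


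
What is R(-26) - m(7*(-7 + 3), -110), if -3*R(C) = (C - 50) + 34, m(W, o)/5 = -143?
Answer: 729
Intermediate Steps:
m(W, o) = -715 (m(W, o) = 5*(-143) = -715)
R(C) = 16/3 - C/3 (R(C) = -((C - 50) + 34)/3 = -((-50 + C) + 34)/3 = -(-16 + C)/3 = 16/3 - C/3)
R(-26) - m(7*(-7 + 3), -110) = (16/3 - ⅓*(-26)) - 1*(-715) = (16/3 + 26/3) + 715 = 14 + 715 = 729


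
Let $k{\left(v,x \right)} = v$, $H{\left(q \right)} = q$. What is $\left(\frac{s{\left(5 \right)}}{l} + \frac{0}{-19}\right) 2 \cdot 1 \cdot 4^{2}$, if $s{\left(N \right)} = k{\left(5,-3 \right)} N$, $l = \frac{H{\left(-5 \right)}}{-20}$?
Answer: $3200$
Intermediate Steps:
$l = \frac{1}{4}$ ($l = - \frac{5}{-20} = \left(-5\right) \left(- \frac{1}{20}\right) = \frac{1}{4} \approx 0.25$)
$s{\left(N \right)} = 5 N$
$\left(\frac{s{\left(5 \right)}}{l} + \frac{0}{-19}\right) 2 \cdot 1 \cdot 4^{2} = \left(5 \cdot 5 \frac{1}{\frac{1}{4}} + \frac{0}{-19}\right) 2 \cdot 1 \cdot 4^{2} = \left(25 \cdot 4 + 0 \left(- \frac{1}{19}\right)\right) 2 \cdot 16 = \left(100 + 0\right) 2 \cdot 16 = 100 \cdot 2 \cdot 16 = 200 \cdot 16 = 3200$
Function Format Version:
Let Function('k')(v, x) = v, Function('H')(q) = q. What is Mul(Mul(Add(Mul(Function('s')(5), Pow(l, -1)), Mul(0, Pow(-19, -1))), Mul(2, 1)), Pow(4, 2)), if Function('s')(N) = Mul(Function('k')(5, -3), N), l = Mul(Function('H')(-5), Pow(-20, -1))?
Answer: 3200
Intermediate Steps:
l = Rational(1, 4) (l = Mul(-5, Pow(-20, -1)) = Mul(-5, Rational(-1, 20)) = Rational(1, 4) ≈ 0.25000)
Function('s')(N) = Mul(5, N)
Mul(Mul(Add(Mul(Function('s')(5), Pow(l, -1)), Mul(0, Pow(-19, -1))), Mul(2, 1)), Pow(4, 2)) = Mul(Mul(Add(Mul(Mul(5, 5), Pow(Rational(1, 4), -1)), Mul(0, Pow(-19, -1))), Mul(2, 1)), Pow(4, 2)) = Mul(Mul(Add(Mul(25, 4), Mul(0, Rational(-1, 19))), 2), 16) = Mul(Mul(Add(100, 0), 2), 16) = Mul(Mul(100, 2), 16) = Mul(200, 16) = 3200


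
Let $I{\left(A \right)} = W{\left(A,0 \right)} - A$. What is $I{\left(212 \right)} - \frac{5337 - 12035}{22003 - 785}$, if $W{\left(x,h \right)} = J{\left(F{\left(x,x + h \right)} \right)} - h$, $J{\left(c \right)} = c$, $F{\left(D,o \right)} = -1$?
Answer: $- \frac{2256368}{10609} \approx -212.68$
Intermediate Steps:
$W{\left(x,h \right)} = -1 - h$
$I{\left(A \right)} = -1 - A$ ($I{\left(A \right)} = \left(-1 - 0\right) - A = \left(-1 + 0\right) - A = -1 - A$)
$I{\left(212 \right)} - \frac{5337 - 12035}{22003 - 785} = \left(-1 - 212\right) - \frac{5337 - 12035}{22003 - 785} = \left(-1 - 212\right) - - \frac{6698}{21218} = -213 - \left(-6698\right) \frac{1}{21218} = -213 - - \frac{3349}{10609} = -213 + \frac{3349}{10609} = - \frac{2256368}{10609}$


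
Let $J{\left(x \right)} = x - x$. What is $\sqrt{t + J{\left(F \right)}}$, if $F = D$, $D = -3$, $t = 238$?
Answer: $\sqrt{238} \approx 15.427$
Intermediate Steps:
$F = -3$
$J{\left(x \right)} = 0$
$\sqrt{t + J{\left(F \right)}} = \sqrt{238 + 0} = \sqrt{238}$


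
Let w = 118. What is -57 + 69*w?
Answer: 8085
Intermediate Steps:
-57 + 69*w = -57 + 69*118 = -57 + 8142 = 8085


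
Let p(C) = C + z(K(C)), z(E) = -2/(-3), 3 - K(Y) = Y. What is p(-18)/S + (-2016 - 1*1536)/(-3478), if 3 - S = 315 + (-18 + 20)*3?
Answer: 24118/22419 ≈ 1.0758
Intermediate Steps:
K(Y) = 3 - Y
z(E) = ⅔ (z(E) = -2*(-⅓) = ⅔)
p(C) = ⅔ + C (p(C) = C + ⅔ = ⅔ + C)
S = -318 (S = 3 - (315 + (-18 + 20)*3) = 3 - (315 + 2*3) = 3 - (315 + 6) = 3 - 1*321 = 3 - 321 = -318)
p(-18)/S + (-2016 - 1*1536)/(-3478) = (⅔ - 18)/(-318) + (-2016 - 1*1536)/(-3478) = -52/3*(-1/318) + (-2016 - 1536)*(-1/3478) = 26/477 - 3552*(-1/3478) = 26/477 + 48/47 = 24118/22419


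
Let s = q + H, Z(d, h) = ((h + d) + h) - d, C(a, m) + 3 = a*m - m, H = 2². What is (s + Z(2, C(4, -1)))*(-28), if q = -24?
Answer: 896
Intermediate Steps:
H = 4
C(a, m) = -3 - m + a*m (C(a, m) = -3 + (a*m - m) = -3 + (-m + a*m) = -3 - m + a*m)
Z(d, h) = 2*h (Z(d, h) = ((d + h) + h) - d = (d + 2*h) - d = 2*h)
s = -20 (s = -24 + 4 = -20)
(s + Z(2, C(4, -1)))*(-28) = (-20 + 2*(-3 - 1*(-1) + 4*(-1)))*(-28) = (-20 + 2*(-3 + 1 - 4))*(-28) = (-20 + 2*(-6))*(-28) = (-20 - 12)*(-28) = -32*(-28) = 896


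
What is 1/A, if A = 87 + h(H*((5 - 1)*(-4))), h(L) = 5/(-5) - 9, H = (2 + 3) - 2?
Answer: 1/77 ≈ 0.012987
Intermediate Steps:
H = 3 (H = 5 - 2 = 3)
h(L) = -10 (h(L) = 5*(-⅕) - 9 = -1 - 9 = -10)
A = 77 (A = 87 - 10 = 77)
1/A = 1/77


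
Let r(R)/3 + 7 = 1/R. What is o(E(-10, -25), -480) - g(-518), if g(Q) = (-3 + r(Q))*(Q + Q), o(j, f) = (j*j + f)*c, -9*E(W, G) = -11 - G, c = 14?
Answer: -2556046/81 ≈ -31556.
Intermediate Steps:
E(W, G) = 11/9 + G/9 (E(W, G) = -(-11 - G)/9 = 11/9 + G/9)
r(R) = -21 + 3/R
o(j, f) = 14*f + 14*j**2 (o(j, f) = (j*j + f)*14 = (j**2 + f)*14 = (f + j**2)*14 = 14*f + 14*j**2)
g(Q) = 2*Q*(-24 + 3/Q) (g(Q) = (-3 + (-21 + 3/Q))*(Q + Q) = (-24 + 3/Q)*(2*Q) = 2*Q*(-24 + 3/Q))
o(E(-10, -25), -480) - g(-518) = (14*(-480) + 14*(11/9 + (1/9)*(-25))**2) - (6 - 48*(-518)) = (-6720 + 14*(11/9 - 25/9)**2) - (6 + 24864) = (-6720 + 14*(-14/9)**2) - 1*24870 = (-6720 + 14*(196/81)) - 24870 = (-6720 + 2744/81) - 24870 = -541576/81 - 24870 = -2556046/81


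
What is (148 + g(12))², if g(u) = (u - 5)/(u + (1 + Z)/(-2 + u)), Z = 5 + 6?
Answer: 96098809/4356 ≈ 22061.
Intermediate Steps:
Z = 11
g(u) = (-5 + u)/(u + 12/(-2 + u)) (g(u) = (u - 5)/(u + (1 + 11)/(-2 + u)) = (-5 + u)/(u + 12/(-2 + u)))
(148 + g(12))² = (148 + (10 + 12² - 7*12)/(12 + 12² - 2*12))² = (148 + (10 + 144 - 84)/(12 + 144 - 24))² = (148 + 70/132)² = (148 + (1/132)*70)² = (148 + 35/66)² = (9803/66)² = 96098809/4356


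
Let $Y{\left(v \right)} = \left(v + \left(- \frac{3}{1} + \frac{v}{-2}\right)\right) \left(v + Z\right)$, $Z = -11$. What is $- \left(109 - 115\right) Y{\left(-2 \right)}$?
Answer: $312$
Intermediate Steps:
$Y{\left(v \right)} = \left(-11 + v\right) \left(-3 + \frac{v}{2}\right)$ ($Y{\left(v \right)} = \left(v + \left(- \frac{3}{1} + \frac{v}{-2}\right)\right) \left(v - 11\right) = \left(v + \left(\left(-3\right) 1 + v \left(- \frac{1}{2}\right)\right)\right) \left(-11 + v\right) = \left(v - \left(3 + \frac{v}{2}\right)\right) \left(-11 + v\right) = \left(-3 + \frac{v}{2}\right) \left(-11 + v\right) = \left(-11 + v\right) \left(-3 + \frac{v}{2}\right)$)
$- \left(109 - 115\right) Y{\left(-2 \right)} = - \left(109 - 115\right) \left(33 + \frac{\left(-2\right)^{2}}{2} - -17\right) = - \left(-6\right) \left(33 + \frac{1}{2} \cdot 4 + 17\right) = - \left(-6\right) \left(33 + 2 + 17\right) = - \left(-6\right) 52 = \left(-1\right) \left(-312\right) = 312$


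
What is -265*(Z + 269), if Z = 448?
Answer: -190005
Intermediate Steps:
-265*(Z + 269) = -265*(448 + 269) = -265*717 = -190005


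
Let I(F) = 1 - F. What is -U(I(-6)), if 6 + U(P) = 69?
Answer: -63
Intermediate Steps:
U(P) = 63 (U(P) = -6 + 69 = 63)
-U(I(-6)) = -1*63 = -63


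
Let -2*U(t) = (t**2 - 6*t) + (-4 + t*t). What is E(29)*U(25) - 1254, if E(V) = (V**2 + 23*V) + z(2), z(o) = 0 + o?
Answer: -828734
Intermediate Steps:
z(o) = o
E(V) = 2 + V**2 + 23*V (E(V) = (V**2 + 23*V) + 2 = 2 + V**2 + 23*V)
U(t) = 2 - t**2 + 3*t (U(t) = -((t**2 - 6*t) + (-4 + t*t))/2 = -((t**2 - 6*t) + (-4 + t**2))/2 = -(-4 - 6*t + 2*t**2)/2 = 2 - t**2 + 3*t)
E(29)*U(25) - 1254 = (2 + 29**2 + 23*29)*(2 - 1*25**2 + 3*25) - 1254 = (2 + 841 + 667)*(2 - 1*625 + 75) - 1254 = 1510*(2 - 625 + 75) - 1254 = 1510*(-548) - 1254 = -827480 - 1254 = -828734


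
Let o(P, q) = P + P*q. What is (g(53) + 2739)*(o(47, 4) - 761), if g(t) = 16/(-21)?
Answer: -30246578/21 ≈ -1.4403e+6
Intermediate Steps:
g(t) = -16/21 (g(t) = 16*(-1/21) = -16/21)
(g(53) + 2739)*(o(47, 4) - 761) = (-16/21 + 2739)*(47*(1 + 4) - 761) = 57503*(47*5 - 761)/21 = 57503*(235 - 761)/21 = (57503/21)*(-526) = -30246578/21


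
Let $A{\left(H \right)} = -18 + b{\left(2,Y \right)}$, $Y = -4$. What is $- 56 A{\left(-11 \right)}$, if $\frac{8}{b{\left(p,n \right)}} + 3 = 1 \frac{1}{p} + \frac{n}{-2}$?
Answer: $1904$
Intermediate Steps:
$b{\left(p,n \right)} = \frac{8}{-3 + \frac{1}{p} - \frac{n}{2}}$ ($b{\left(p,n \right)} = \frac{8}{-3 + \left(1 \frac{1}{p} + \frac{n}{-2}\right)} = \frac{8}{-3 + \left(\frac{1}{p} + n \left(- \frac{1}{2}\right)\right)} = \frac{8}{-3 - \left(\frac{n}{2} - \frac{1}{p}\right)} = \frac{8}{-3 + \frac{1}{p} - \frac{n}{2}}$)
$A{\left(H \right)} = -34$ ($A{\left(H \right)} = -18 - \frac{32}{-2 + 6 \cdot 2 - 8} = -18 - \frac{32}{-2 + 12 - 8} = -18 - \frac{32}{2} = -18 - 32 \cdot \frac{1}{2} = -18 - 16 = -34$)
$- 56 A{\left(-11 \right)} = \left(-56\right) \left(-34\right) = 1904$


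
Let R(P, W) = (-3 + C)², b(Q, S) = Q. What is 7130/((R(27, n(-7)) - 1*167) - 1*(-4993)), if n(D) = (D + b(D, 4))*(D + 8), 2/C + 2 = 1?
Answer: 7130/4851 ≈ 1.4698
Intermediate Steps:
C = -2 (C = 2/(-2 + 1) = 2/(-1) = 2*(-1) = -2)
n(D) = 2*D*(8 + D) (n(D) = (D + D)*(D + 8) = (2*D)*(8 + D) = 2*D*(8 + D))
R(P, W) = 25 (R(P, W) = (-3 - 2)² = (-5)² = 25)
7130/((R(27, n(-7)) - 1*167) - 1*(-4993)) = 7130/((25 - 1*167) - 1*(-4993)) = 7130/((25 - 167) + 4993) = 7130/(-142 + 4993) = 7130/4851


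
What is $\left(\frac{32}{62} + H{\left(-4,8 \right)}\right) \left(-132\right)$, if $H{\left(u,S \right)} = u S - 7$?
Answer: $\frac{157476}{31} \approx 5079.9$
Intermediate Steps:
$H{\left(u,S \right)} = -7 + S u$ ($H{\left(u,S \right)} = S u - 7 = -7 + S u$)
$\left(\frac{32}{62} + H{\left(-4,8 \right)}\right) \left(-132\right) = \left(\frac{32}{62} + \left(-7 + 8 \left(-4\right)\right)\right) \left(-132\right) = \left(32 \cdot \frac{1}{62} - 39\right) \left(-132\right) = \left(\frac{16}{31} - 39\right) \left(-132\right) = \left(- \frac{1193}{31}\right) \left(-132\right) = \frac{157476}{31}$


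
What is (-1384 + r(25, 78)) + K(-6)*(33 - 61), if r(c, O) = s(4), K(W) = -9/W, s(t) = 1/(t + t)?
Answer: -11407/8 ≈ -1425.9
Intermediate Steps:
s(t) = 1/(2*t)
r(c, O) = ⅛ (r(c, O) = (½)/4 = (½)*(¼) = ⅛)
(-1384 + r(25, 78)) + K(-6)*(33 - 61) = (-1384 + ⅛) + (-9/(-6))*(33 - 61) = -11071/8 - 9*(-⅙)*(-28) = -11071/8 + (3/2)*(-28) = -11071/8 - 42 = -11407/8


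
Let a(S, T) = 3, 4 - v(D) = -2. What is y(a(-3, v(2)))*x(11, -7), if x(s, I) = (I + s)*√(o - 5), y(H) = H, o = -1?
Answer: 12*I*√6 ≈ 29.394*I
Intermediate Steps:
v(D) = 6 (v(D) = 4 - 1*(-2) = 4 + 2 = 6)
x(s, I) = I*√6*(I + s) (x(s, I) = (I + s)*√(-1 - 5) = (I + s)*√(-6) = (I + s)*(I*√6) = I*√6*(I + s))
y(a(-3, v(2)))*x(11, -7) = 3*(I*√6*(-7 + 11)) = 3*(I*√6*4) = 3*(4*I*√6) = 12*I*√6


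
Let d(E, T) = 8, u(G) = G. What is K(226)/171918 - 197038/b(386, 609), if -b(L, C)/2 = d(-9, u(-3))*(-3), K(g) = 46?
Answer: -2822864723/687672 ≈ -4105.0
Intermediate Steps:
b(L, C) = 48 (b(L, C) = -16*(-3) = -2*(-24) = 48)
K(226)/171918 - 197038/b(386, 609) = 46/171918 - 197038/48 = 46*(1/171918) - 197038*1/48 = 23/85959 - 98519/24 = -2822864723/687672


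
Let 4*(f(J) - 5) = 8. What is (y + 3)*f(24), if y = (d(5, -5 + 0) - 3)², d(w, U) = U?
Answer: 469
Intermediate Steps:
f(J) = 7 (f(J) = 5 + (¼)*8 = 5 + 2 = 7)
y = 64 (y = ((-5 + 0) - 3)² = (-5 - 3)² = (-8)² = 64)
(y + 3)*f(24) = (64 + 3)*7 = 67*7 = 469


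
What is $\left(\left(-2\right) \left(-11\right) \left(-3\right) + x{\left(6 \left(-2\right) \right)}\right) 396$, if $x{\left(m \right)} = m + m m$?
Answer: $26136$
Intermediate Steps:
$x{\left(m \right)} = m + m^{2}$
$\left(\left(-2\right) \left(-11\right) \left(-3\right) + x{\left(6 \left(-2\right) \right)}\right) 396 = \left(\left(-2\right) \left(-11\right) \left(-3\right) + 6 \left(-2\right) \left(1 + 6 \left(-2\right)\right)\right) 396 = \left(22 \left(-3\right) - 12 \left(1 - 12\right)\right) 396 = \left(-66 - -132\right) 396 = \left(-66 + 132\right) 396 = 66 \cdot 396 = 26136$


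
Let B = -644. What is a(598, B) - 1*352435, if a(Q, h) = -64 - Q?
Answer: -353097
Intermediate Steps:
a(598, B) - 1*352435 = (-64 - 1*598) - 1*352435 = (-64 - 598) - 352435 = -662 - 352435 = -353097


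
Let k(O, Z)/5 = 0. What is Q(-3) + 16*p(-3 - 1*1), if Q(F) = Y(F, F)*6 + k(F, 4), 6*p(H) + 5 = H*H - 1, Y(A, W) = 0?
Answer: 80/3 ≈ 26.667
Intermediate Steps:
p(H) = -1 + H²/6 (p(H) = -⅚ + (H*H - 1)/6 = -⅚ + (H² - 1)/6 = -⅚ + (-1 + H²)/6 = -⅚ + (-⅙ + H²/6) = -1 + H²/6)
k(O, Z) = 0 (k(O, Z) = 5*0 = 0)
Q(F) = 0 (Q(F) = 0*6 + 0 = 0 + 0 = 0)
Q(-3) + 16*p(-3 - 1*1) = 0 + 16*(-1 + (-3 - 1*1)²/6) = 0 + 16*(-1 + (-3 - 1)²/6) = 0 + 16*(-1 + (⅙)*(-4)²) = 0 + 16*(-1 + (⅙)*16) = 0 + 16*(-1 + 8/3) = 0 + 16*(5/3) = 0 + 80/3 = 80/3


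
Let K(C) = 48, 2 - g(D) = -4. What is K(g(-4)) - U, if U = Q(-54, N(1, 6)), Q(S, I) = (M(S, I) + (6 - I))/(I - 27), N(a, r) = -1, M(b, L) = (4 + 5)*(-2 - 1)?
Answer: 331/7 ≈ 47.286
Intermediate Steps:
g(D) = 6 (g(D) = 2 - 1*(-4) = 2 + 4 = 6)
M(b, L) = -27 (M(b, L) = 9*(-3) = -27)
Q(S, I) = (-21 - I)/(-27 + I) (Q(S, I) = (-27 + (6 - I))/(I - 27) = (-21 - I)/(-27 + I))
U = 5/7 (U = (-21 - 1*(-1))/(-27 - 1) = (-21 + 1)/(-28) = -1/28*(-20) = 5/7 ≈ 0.71429)
K(g(-4)) - U = 48 - 1*5/7 = 48 - 5/7 = 331/7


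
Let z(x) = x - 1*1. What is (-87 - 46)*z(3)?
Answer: -266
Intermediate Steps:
z(x) = -1 + x (z(x) = x - 1 = -1 + x)
(-87 - 46)*z(3) = (-87 - 46)*(-1 + 3) = -133*2 = -266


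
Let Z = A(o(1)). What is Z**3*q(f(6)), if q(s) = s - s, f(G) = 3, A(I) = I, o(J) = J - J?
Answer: 0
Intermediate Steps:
o(J) = 0
Z = 0
q(s) = 0
Z**3*q(f(6)) = 0**3*0 = 0*0 = 0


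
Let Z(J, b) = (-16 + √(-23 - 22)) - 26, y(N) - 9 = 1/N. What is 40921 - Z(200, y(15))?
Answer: 40963 - 3*I*√5 ≈ 40963.0 - 6.7082*I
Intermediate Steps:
y(N) = 9 + 1/N
Z(J, b) = -42 + 3*I*√5 (Z(J, b) = (-16 + √(-45)) - 26 = (-16 + 3*I*√5) - 26 = -42 + 3*I*√5)
40921 - Z(200, y(15)) = 40921 - (-42 + 3*I*√5) = 40921 + (42 - 3*I*√5) = 40963 - 3*I*√5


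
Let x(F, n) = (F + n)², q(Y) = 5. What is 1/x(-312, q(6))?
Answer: 1/94249 ≈ 1.0610e-5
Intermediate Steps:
1/x(-312, q(6)) = 1/((-312 + 5)²) = 1/((-307)²) = 1/94249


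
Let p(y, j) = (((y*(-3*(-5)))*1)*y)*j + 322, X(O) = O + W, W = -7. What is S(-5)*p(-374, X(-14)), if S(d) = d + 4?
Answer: 44060618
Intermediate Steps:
X(O) = -7 + O (X(O) = O - 7 = -7 + O)
S(d) = 4 + d
p(y, j) = 322 + 15*j*y² (p(y, j) = (((y*15)*1)*y)*j + 322 = (((15*y)*1)*y)*j + 322 = ((15*y)*y)*j + 322 = (15*y²)*j + 322 = 15*j*y² + 322 = 322 + 15*j*y²)
S(-5)*p(-374, X(-14)) = (4 - 5)*(322 + 15*(-7 - 14)*(-374)²) = -(322 + 15*(-21)*139876) = -(322 - 44060940) = -1*(-44060618) = 44060618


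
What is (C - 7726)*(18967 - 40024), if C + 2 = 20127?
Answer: -261085743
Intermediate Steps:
C = 20125 (C = -2 + 20127 = 20125)
(C - 7726)*(18967 - 40024) = (20125 - 7726)*(18967 - 40024) = 12399*(-21057) = -261085743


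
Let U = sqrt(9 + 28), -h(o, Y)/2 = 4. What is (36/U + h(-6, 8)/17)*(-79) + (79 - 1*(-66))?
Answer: 3097/17 - 2844*sqrt(37)/37 ≈ -285.37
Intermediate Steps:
h(o, Y) = -8 (h(o, Y) = -2*4 = -8)
U = sqrt(37) ≈ 6.0828
(36/U + h(-6, 8)/17)*(-79) + (79 - 1*(-66)) = (36/(sqrt(37)) - 8/17)*(-79) + (79 - 1*(-66)) = (36*(sqrt(37)/37) - 8*1/17)*(-79) + (79 + 66) = (36*sqrt(37)/37 - 8/17)*(-79) + 145 = (-8/17 + 36*sqrt(37)/37)*(-79) + 145 = (632/17 - 2844*sqrt(37)/37) + 145 = 3097/17 - 2844*sqrt(37)/37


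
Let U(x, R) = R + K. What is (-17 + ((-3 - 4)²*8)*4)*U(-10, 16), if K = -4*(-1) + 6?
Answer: 40326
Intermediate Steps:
K = 10 (K = 4 + 6 = 10)
U(x, R) = 10 + R (U(x, R) = R + 10 = 10 + R)
(-17 + ((-3 - 4)²*8)*4)*U(-10, 16) = (-17 + ((-3 - 4)²*8)*4)*(10 + 16) = (-17 + ((-7)²*8)*4)*26 = (-17 + (49*8)*4)*26 = (-17 + 392*4)*26 = (-17 + 1568)*26 = 1551*26 = 40326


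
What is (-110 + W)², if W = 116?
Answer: 36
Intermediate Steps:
(-110 + W)² = (-110 + 116)² = 6² = 36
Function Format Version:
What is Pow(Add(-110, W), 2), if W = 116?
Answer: 36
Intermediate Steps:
Pow(Add(-110, W), 2) = Pow(Add(-110, 116), 2) = Pow(6, 2) = 36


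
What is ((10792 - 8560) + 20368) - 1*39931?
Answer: -17331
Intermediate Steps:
((10792 - 8560) + 20368) - 1*39931 = (2232 + 20368) - 39931 = 22600 - 39931 = -17331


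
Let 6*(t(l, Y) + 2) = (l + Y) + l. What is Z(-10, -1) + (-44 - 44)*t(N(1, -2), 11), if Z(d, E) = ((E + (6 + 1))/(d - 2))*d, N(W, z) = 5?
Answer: -127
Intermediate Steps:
t(l, Y) = -2 + l/3 + Y/6 (t(l, Y) = -2 + ((l + Y) + l)/6 = -2 + ((Y + l) + l)/6 = -2 + (Y + 2*l)/6 = -2 + (l/3 + Y/6) = -2 + l/3 + Y/6)
Z(d, E) = d*(7 + E)/(-2 + d) (Z(d, E) = ((E + 7)/(-2 + d))*d = ((7 + E)/(-2 + d))*d = d*(7 + E)/(-2 + d))
Z(-10, -1) + (-44 - 44)*t(N(1, -2), 11) = -10*(7 - 1)/(-2 - 10) + (-44 - 44)*(-2 + (1/3)*5 + (1/6)*11) = -10*6/(-12) - 88*(-2 + 5/3 + 11/6) = -10*(-1/12)*6 - 88*3/2 = 5 - 132 = -127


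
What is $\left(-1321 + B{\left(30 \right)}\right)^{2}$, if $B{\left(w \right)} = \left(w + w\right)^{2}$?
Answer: $5193841$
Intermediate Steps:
$B{\left(w \right)} = 4 w^{2}$ ($B{\left(w \right)} = \left(2 w\right)^{2} = 4 w^{2}$)
$\left(-1321 + B{\left(30 \right)}\right)^{2} = \left(-1321 + 4 \cdot 30^{2}\right)^{2} = \left(-1321 + 4 \cdot 900\right)^{2} = \left(-1321 + 3600\right)^{2} = 2279^{2} = 5193841$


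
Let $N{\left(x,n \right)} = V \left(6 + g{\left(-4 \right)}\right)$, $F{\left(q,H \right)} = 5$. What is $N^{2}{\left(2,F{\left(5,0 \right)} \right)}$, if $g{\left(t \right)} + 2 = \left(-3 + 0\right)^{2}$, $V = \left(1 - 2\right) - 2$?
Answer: $1521$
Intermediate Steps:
$V = -3$ ($V = -1 - 2 = -3$)
$g{\left(t \right)} = 7$ ($g{\left(t \right)} = -2 + \left(-3 + 0\right)^{2} = -2 + \left(-3\right)^{2} = -2 + 9 = 7$)
$N{\left(x,n \right)} = -39$ ($N{\left(x,n \right)} = - 3 \left(6 + 7\right) = \left(-3\right) 13 = -39$)
$N^{2}{\left(2,F{\left(5,0 \right)} \right)} = \left(-39\right)^{2} = 1521$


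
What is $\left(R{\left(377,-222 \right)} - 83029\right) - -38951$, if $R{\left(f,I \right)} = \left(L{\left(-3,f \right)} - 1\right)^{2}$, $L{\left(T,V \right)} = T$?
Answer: $-44062$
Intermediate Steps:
$R{\left(f,I \right)} = 16$ ($R{\left(f,I \right)} = \left(-3 - 1\right)^{2} = \left(-4\right)^{2} = 16$)
$\left(R{\left(377,-222 \right)} - 83029\right) - -38951 = \left(16 - 83029\right) - -38951 = -83013 + \left(-124441 + 163392\right) = -83013 + 38951 = -44062$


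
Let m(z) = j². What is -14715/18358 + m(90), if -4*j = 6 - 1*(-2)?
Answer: 58717/18358 ≈ 3.1984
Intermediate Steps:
j = -2 (j = -(6 - 1*(-2))/4 = -(6 + 2)/4 = -¼*8 = -2)
m(z) = 4 (m(z) = (-2)² = 4)
-14715/18358 + m(90) = -14715/18358 + 4 = 58717/18358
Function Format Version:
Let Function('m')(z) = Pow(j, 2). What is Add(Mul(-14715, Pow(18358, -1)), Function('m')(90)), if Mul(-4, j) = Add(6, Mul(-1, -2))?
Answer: Rational(58717, 18358) ≈ 3.1984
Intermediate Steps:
j = -2 (j = Mul(Rational(-1, 4), Add(6, Mul(-1, -2))) = Mul(Rational(-1, 4), Add(6, 2)) = Mul(Rational(-1, 4), 8) = -2)
Function('m')(z) = 4 (Function('m')(z) = Pow(-2, 2) = 4)
Add(Mul(-14715, Pow(18358, -1)), Function('m')(90)) = Add(Mul(-14715, Pow(18358, -1)), 4) = Add(Mul(-14715, Rational(1, 18358)), 4) = Add(Rational(-14715, 18358), 4) = Rational(58717, 18358)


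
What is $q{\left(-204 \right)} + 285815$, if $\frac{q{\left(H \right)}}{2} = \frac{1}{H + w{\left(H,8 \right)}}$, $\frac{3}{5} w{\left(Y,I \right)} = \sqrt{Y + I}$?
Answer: $\frac{27112695797}{94861} - \frac{105 i}{94861} \approx 2.8582 \cdot 10^{5} - 0.0011069 i$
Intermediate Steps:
$w{\left(Y,I \right)} = \frac{5 \sqrt{I + Y}}{3}$ ($w{\left(Y,I \right)} = \frac{5 \sqrt{Y + I}}{3} = \frac{5 \sqrt{I + Y}}{3}$)
$q{\left(H \right)} = \frac{2}{H + \frac{5 \sqrt{8 + H}}{3}}$
$q{\left(-204 \right)} + 285815 = \frac{6}{3 \left(-204\right) + 5 \sqrt{8 - 204}} + 285815 = \frac{6}{-612 + 5 \sqrt{-196}} + 285815 = \frac{6}{-612 + 5 \cdot 14 i} + 285815 = \frac{6}{-612 + 70 i} + 285815 = 6 \frac{-612 - 70 i}{379444} + 285815 = \frac{3 \left(-612 - 70 i\right)}{189722} + 285815 = 285815 + \frac{3 \left(-612 - 70 i\right)}{189722}$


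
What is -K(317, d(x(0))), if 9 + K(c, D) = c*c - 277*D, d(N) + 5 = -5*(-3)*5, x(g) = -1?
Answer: -81090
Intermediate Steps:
d(N) = 70 (d(N) = -5 - 5*(-3)*5 = -5 + 15*5 = -5 + 75 = 70)
K(c, D) = -9 + c**2 - 277*D (K(c, D) = -9 + (c*c - 277*D) = -9 + (c**2 - 277*D) = -9 + c**2 - 277*D)
-K(317, d(x(0))) = -(-9 + 317**2 - 277*70) = -(-9 + 100489 - 19390) = -1*81090 = -81090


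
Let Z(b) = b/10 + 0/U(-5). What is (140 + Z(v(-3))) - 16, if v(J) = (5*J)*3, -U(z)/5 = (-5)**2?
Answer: 239/2 ≈ 119.50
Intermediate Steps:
U(z) = -125 (U(z) = -5*(-5)**2 = -5*25 = -125)
v(J) = 15*J
Z(b) = b/10 (Z(b) = b/10 + 0/(-125) = b*(1/10) + 0*(-1/125) = b/10 + 0 = b/10)
(140 + Z(v(-3))) - 16 = (140 + (15*(-3))/10) - 16 = (140 + (1/10)*(-45)) - 16 = (140 - 9/2) - 16 = 271/2 - 16 = 239/2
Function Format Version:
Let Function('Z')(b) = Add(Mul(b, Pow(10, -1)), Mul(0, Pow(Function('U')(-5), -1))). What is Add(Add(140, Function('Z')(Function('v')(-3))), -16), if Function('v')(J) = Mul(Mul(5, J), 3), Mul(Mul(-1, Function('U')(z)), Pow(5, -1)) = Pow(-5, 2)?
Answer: Rational(239, 2) ≈ 119.50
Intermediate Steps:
Function('U')(z) = -125 (Function('U')(z) = Mul(-5, Pow(-5, 2)) = Mul(-5, 25) = -125)
Function('v')(J) = Mul(15, J)
Function('Z')(b) = Mul(Rational(1, 10), b) (Function('Z')(b) = Add(Mul(b, Pow(10, -1)), Mul(0, Pow(-125, -1))) = Add(Mul(b, Rational(1, 10)), Mul(0, Rational(-1, 125))) = Add(Mul(Rational(1, 10), b), 0) = Mul(Rational(1, 10), b))
Add(Add(140, Function('Z')(Function('v')(-3))), -16) = Add(Add(140, Mul(Rational(1, 10), Mul(15, -3))), -16) = Add(Add(140, Mul(Rational(1, 10), -45)), -16) = Add(Add(140, Rational(-9, 2)), -16) = Add(Rational(271, 2), -16) = Rational(239, 2)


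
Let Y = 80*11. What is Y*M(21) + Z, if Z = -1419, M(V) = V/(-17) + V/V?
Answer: -27643/17 ≈ -1626.1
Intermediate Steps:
M(V) = 1 - V/17 (M(V) = V*(-1/17) + 1 = -V/17 + 1 = 1 - V/17)
Y = 880
Y*M(21) + Z = 880*(1 - 1/17*21) - 1419 = 880*(1 - 21/17) - 1419 = 880*(-4/17) - 1419 = -3520/17 - 1419 = -27643/17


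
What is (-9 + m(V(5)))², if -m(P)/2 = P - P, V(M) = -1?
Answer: 81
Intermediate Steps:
m(P) = 0 (m(P) = -2*(P - P) = -2*0 = 0)
(-9 + m(V(5)))² = (-9 + 0)² = (-9)² = 81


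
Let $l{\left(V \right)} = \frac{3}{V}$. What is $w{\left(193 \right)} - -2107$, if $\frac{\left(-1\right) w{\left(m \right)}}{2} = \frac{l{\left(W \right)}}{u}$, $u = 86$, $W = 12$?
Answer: $\frac{362403}{172} \approx 2107.0$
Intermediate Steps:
$w{\left(m \right)} = - \frac{1}{172}$ ($w{\left(m \right)} = - 2 \frac{3 \cdot \frac{1}{12}}{86} = - 2 \cdot 3 \cdot \frac{1}{12} \cdot \frac{1}{86} = - 2 \cdot \frac{1}{4} \cdot \frac{1}{86} = \left(-2\right) \frac{1}{344} = - \frac{1}{172}$)
$w{\left(193 \right)} - -2107 = - \frac{1}{172} - -2107 = - \frac{1}{172} + 2107 = \frac{362403}{172}$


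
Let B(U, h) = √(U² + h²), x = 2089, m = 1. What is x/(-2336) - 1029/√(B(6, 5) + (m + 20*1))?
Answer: -2089/2336 - 1029/√(21 + √61) ≈ -192.60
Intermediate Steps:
x/(-2336) - 1029/√(B(6, 5) + (m + 20*1)) = 2089/(-2336) - 1029/√(√(6² + 5²) + (1 + 20*1)) = 2089*(-1/2336) - 1029/√(√(36 + 25) + (1 + 20)) = -2089/2336 - 1029/√(√61 + 21) = -2089/2336 - 1029/√(21 + √61)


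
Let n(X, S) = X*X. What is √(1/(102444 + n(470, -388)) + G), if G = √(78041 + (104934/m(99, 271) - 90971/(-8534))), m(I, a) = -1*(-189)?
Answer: √(3311559930609 + 5974829166264*√2524668428400286)/1034781636 ≈ 16.744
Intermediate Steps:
m(I, a) = 189
n(X, S) = X²
G = √2524668428400286/179214 (G = √(78041 + (104934/189 - 90971/(-8534))) = √(78041 + (104934*(1/189) - 90971*(-1/8534))) = √(78041 + (34978/63 + 90971/8534)) = √(78041 + 304233425/537642) = √(42262352747/537642) = √2524668428400286/179214 ≈ 280.37)
√(1/(102444 + n(470, -388)) + G) = √(1/(102444 + 470²) + √2524668428400286/179214) = √(1/(102444 + 220900) + √2524668428400286/179214) = √(1/323344 + √2524668428400286/179214)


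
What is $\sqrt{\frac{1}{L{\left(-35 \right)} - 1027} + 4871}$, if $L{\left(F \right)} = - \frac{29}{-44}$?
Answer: $\frac{\sqrt{9933600166755}}{45159} \approx 69.792$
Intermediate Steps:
$L{\left(F \right)} = \frac{29}{44}$ ($L{\left(F \right)} = \left(-29\right) \left(- \frac{1}{44}\right) = \frac{29}{44}$)
$\sqrt{\frac{1}{L{\left(-35 \right)} - 1027} + 4871} = \sqrt{\frac{1}{\frac{29}{44} - 1027} + 4871} = \sqrt{\frac{1}{- \frac{45159}{44}} + 4871} = \sqrt{- \frac{44}{45159} + 4871} = \sqrt{\frac{219969445}{45159}} = \frac{\sqrt{9933600166755}}{45159}$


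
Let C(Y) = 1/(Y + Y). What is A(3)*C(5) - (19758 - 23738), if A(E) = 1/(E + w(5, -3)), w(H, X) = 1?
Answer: 159201/40 ≈ 3980.0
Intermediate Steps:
C(Y) = 1/(2*Y)
A(E) = 1/(1 + E) (A(E) = 1/(E + 1) = 1/(1 + E))
A(3)*C(5) - (19758 - 23738) = ((1/2)/5)/(1 + 3) - (19758 - 23738) = ((1/2)*(1/5))/4 - 1*(-3980) = (1/4)*(1/10) + 3980 = 1/40 + 3980 = 159201/40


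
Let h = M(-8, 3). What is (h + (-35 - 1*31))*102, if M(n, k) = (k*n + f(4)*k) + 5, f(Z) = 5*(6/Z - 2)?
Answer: -9435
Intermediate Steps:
f(Z) = -10 + 30/Z (f(Z) = 5*(-2 + 6/Z) = -10 + 30/Z)
M(n, k) = 5 - 5*k/2 + k*n (M(n, k) = (k*n + (-10 + 30/4)*k) + 5 = (k*n + (-10 + 30*(¼))*k) + 5 = (k*n + (-10 + 15/2)*k) + 5 = (k*n - 5*k/2) + 5 = (-5*k/2 + k*n) + 5 = 5 - 5*k/2 + k*n)
h = -53/2 (h = 5 - 5/2*3 + 3*(-8) = 5 - 15/2 - 24 = -53/2 ≈ -26.500)
(h + (-35 - 1*31))*102 = (-53/2 + (-35 - 1*31))*102 = (-53/2 + (-35 - 31))*102 = (-53/2 - 66)*102 = -185/2*102 = -9435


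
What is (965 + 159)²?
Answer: 1263376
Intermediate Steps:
(965 + 159)² = 1124² = 1263376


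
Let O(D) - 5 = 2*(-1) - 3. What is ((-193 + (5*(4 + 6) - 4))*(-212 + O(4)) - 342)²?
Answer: 949995684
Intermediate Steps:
O(D) = 0 (O(D) = 5 + (2*(-1) - 3) = 5 + (-2 - 3) = 5 - 5 = 0)
((-193 + (5*(4 + 6) - 4))*(-212 + O(4)) - 342)² = ((-193 + (5*(4 + 6) - 4))*(-212 + 0) - 342)² = ((-193 + (5*10 - 4))*(-212) - 342)² = ((-193 + (50 - 4))*(-212) - 342)² = ((-193 + 46)*(-212) - 342)² = (-147*(-212) - 342)² = (31164 - 342)² = 30822² = 949995684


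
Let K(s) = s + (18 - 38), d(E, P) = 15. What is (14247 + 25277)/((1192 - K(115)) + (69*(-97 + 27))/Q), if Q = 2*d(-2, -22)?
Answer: 9881/234 ≈ 42.227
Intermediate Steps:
Q = 30 (Q = 2*15 = 30)
K(s) = -20 + s (K(s) = s - 20 = -20 + s)
(14247 + 25277)/((1192 - K(115)) + (69*(-97 + 27))/Q) = (14247 + 25277)/((1192 - (-20 + 115)) + (69*(-97 + 27))/30) = 39524/((1192 - 1*95) + (69*(-70))*(1/30)) = 39524/((1192 - 95) - 4830*1/30) = 39524/(1097 - 161) = 39524/936 = 39524*(1/936) = 9881/234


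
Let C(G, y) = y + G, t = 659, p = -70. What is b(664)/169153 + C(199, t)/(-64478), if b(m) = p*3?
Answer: -79336827/5453323567 ≈ -0.014548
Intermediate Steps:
b(m) = -210 (b(m) = -70*3 = -210)
C(G, y) = G + y
b(664)/169153 + C(199, t)/(-64478) = -210/169153 + (199 + 659)/(-64478) = -210*1/169153 + 858*(-1/64478) = -210/169153 - 429/32239 = -79336827/5453323567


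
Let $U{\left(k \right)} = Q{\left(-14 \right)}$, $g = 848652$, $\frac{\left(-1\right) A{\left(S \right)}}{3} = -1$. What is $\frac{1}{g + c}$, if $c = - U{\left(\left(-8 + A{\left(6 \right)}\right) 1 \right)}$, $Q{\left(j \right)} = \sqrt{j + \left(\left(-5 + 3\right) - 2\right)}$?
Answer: $\frac{141442}{120035036187} + \frac{i \sqrt{2}}{240070072374} \approx 1.1783 \cdot 10^{-6} + 5.8908 \cdot 10^{-12} i$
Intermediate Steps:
$A{\left(S \right)} = 3$ ($A{\left(S \right)} = \left(-3\right) \left(-1\right) = 3$)
$Q{\left(j \right)} = \sqrt{-4 + j}$ ($Q{\left(j \right)} = \sqrt{j - 4} = \sqrt{-4 + j}$)
$U{\left(k \right)} = 3 i \sqrt{2}$ ($U{\left(k \right)} = \sqrt{-4 - 14} = \sqrt{-18} = 3 i \sqrt{2}$)
$c = - 3 i \sqrt{2} \approx - 4.2426 i$
$\frac{1}{g + c} = \frac{1}{848652 - 3 i \sqrt{2}}$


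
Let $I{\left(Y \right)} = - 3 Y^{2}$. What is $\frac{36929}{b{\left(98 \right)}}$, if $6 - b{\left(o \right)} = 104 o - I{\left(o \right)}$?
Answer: $- \frac{36929}{38998} \approx -0.94695$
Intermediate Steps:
$b{\left(o \right)} = 6 - 104 o - 3 o^{2}$ ($b{\left(o \right)} = 6 - \left(104 o - - 3 o^{2}\right) = 6 - \left(104 o + 3 o^{2}\right) = 6 - \left(3 o^{2} + 104 o\right) = 6 - 104 o - 3 o^{2}$)
$\frac{36929}{b{\left(98 \right)}} = \frac{36929}{6 - 10192 - 3 \cdot 98^{2}} = \frac{36929}{6 - 10192 - 28812} = \frac{36929}{-38998} = 36929 \left(- \frac{1}{38998}\right) = - \frac{36929}{38998}$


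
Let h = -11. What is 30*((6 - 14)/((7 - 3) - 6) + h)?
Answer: -210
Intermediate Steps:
30*((6 - 14)/((7 - 3) - 6) + h) = 30*((6 - 14)/((7 - 3) - 6) - 11) = 30*(-8/(4 - 6) - 11) = 30*(-8/(-2) - 11) = 30*(-8*(-1/2) - 11) = 30*(4 - 11) = 30*(-7) = -210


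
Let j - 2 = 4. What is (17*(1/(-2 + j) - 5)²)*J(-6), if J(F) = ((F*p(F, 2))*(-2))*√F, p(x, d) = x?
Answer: -55233*I*√6/2 ≈ -67646.0*I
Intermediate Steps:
j = 6 (j = 2 + 4 = 6)
J(F) = -2*F^(5/2) (J(F) = ((F*F)*(-2))*√F = (F²*(-2))*√F = (-2*F²)*√F = -2*F^(5/2))
(17*(1/(-2 + j) - 5)²)*J(-6) = (17*(1/(-2 + 6) - 5)²)*(-72*I*√6) = (17*(1/4 - 5)²)*(-72*I*√6) = (17*(¼ - 5)²)*(-72*I*√6) = (17*(-19/4)²)*(-72*I*√6) = (17*(361/16))*(-72*I*√6) = 6137*(-72*I*√6)/16 = -55233*I*√6/2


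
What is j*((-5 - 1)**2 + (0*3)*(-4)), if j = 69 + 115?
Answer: 6624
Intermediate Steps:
j = 184
j*((-5 - 1)**2 + (0*3)*(-4)) = 184*((-5 - 1)**2 + (0*3)*(-4)) = 184*((-6)**2 + 0*(-4)) = 184*(36 + 0) = 184*36 = 6624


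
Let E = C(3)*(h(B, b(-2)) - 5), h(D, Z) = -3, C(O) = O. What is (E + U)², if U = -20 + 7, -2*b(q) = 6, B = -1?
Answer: 1369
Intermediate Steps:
b(q) = -3 (b(q) = -½*6 = -3)
E = -24 (E = 3*(-3 - 5) = 3*(-8) = -24)
U = -13
(E + U)² = (-24 - 13)² = (-37)² = 1369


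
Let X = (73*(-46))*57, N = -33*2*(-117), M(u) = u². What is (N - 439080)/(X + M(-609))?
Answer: -143786/59825 ≈ -2.4034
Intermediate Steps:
N = 7722 (N = -66*(-117) = 7722)
X = -191406 (X = -3358*57 = -191406)
(N - 439080)/(X + M(-609)) = (7722 - 439080)/(-191406 + (-609)²) = -431358/(-191406 + 370881) = -431358/179475 = -431358*1/179475 = -143786/59825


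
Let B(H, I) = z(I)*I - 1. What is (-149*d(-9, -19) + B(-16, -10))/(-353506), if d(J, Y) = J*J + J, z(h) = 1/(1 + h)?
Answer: 96551/3181554 ≈ 0.030347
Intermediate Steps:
d(J, Y) = J + J² (d(J, Y) = J² + J = J + J²)
B(H, I) = -1 + I/(1 + I) (B(H, I) = I/(1 + I) - 1 = -1 + I/(1 + I))
(-149*d(-9, -19) + B(-16, -10))/(-353506) = (-(-1341)*(1 - 9) - 1/(1 - 10))/(-353506) = (-(-1341)*(-8) - 1/(-9))*(-1/353506) = (-149*72 - 1*(-⅑))*(-1/353506) = (-10728 + ⅑)*(-1/353506) = -96551/9*(-1/353506) = 96551/3181554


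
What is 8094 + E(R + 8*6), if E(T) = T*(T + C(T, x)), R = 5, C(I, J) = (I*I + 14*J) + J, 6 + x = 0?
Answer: 155010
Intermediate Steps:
x = -6 (x = -6 + 0 = -6)
C(I, J) = I² + 15*J (C(I, J) = (I² + 14*J) + J = I² + 15*J)
E(T) = T*(-90 + T + T²) (E(T) = T*(T + (T² + 15*(-6))) = T*(T + (T² - 90)) = T*(T + (-90 + T²)) = T*(-90 + T + T²))
8094 + E(R + 8*6) = 8094 + (5 + 8*6)*(-90 + (5 + 8*6) + (5 + 8*6)²) = 8094 + (5 + 48)*(-90 + (5 + 48) + (5 + 48)²) = 8094 + 53*(-90 + 53 + 53²) = 8094 + 53*(-90 + 53 + 2809) = 8094 + 53*2772 = 8094 + 146916 = 155010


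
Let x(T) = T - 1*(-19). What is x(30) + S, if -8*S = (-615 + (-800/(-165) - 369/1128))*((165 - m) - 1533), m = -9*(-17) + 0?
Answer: -3838811921/33088 ≈ -1.1602e+5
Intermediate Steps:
m = 153 (m = 153 + 0 = 153)
x(T) = 19 + T (x(T) = T + 19 = 19 + T)
S = -3840433233/33088 (S = -(-615 + (-800/(-165) - 369/1128))*((165 - 1*153) - 1533)/8 = -(-615 + (-800*(-1/165) - 369*1/1128))*((165 - 153) - 1533)/8 = -(-615 + (160/33 - 123/376))*(12 - 1533)/8 = -(-615 + 56101/12408)*(-1521)/8 = -(-7574819)*(-1521)/99264 = -⅛*3840433233/4136 = -3840433233/33088 ≈ -1.1607e+5)
x(30) + S = (19 + 30) - 3840433233/33088 = 49 - 3840433233/33088 = -3838811921/33088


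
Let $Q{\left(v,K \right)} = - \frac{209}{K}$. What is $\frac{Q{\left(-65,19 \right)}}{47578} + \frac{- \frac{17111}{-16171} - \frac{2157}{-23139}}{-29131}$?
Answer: $- \frac{46800015422219}{172870856470392714} \approx -0.00027072$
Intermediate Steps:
$\frac{Q{\left(-65,19 \right)}}{47578} + \frac{- \frac{17111}{-16171} - \frac{2157}{-23139}}{-29131} = \frac{\left(-209\right) \frac{1}{19}}{47578} + \frac{- \frac{17111}{-16171} - \frac{2157}{-23139}}{-29131} = \left(-209\right) \frac{1}{19} \cdot \frac{1}{47578} + \left(\left(-17111\right) \left(- \frac{1}{16171}\right) - - \frac{719}{7713}\right) \left(- \frac{1}{29131}\right) = \left(-11\right) \frac{1}{47578} + \left(\frac{17111}{16171} + \frac{719}{7713}\right) \left(- \frac{1}{29131}\right) = - \frac{11}{47578} + \frac{143604092}{124726923} \left(- \frac{1}{29131}\right) = - \frac{11}{47578} - \frac{143604092}{3633419993913} = - \frac{46800015422219}{172870856470392714}$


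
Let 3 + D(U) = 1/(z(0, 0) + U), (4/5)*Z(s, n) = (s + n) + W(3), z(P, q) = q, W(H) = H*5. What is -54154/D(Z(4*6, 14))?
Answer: 14350810/791 ≈ 18143.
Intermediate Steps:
W(H) = 5*H
Z(s, n) = 75/4 + 5*n/4 + 5*s/4 (Z(s, n) = 5*((s + n) + 5*3)/4 = 5*((n + s) + 15)/4 = 5*(15 + n + s)/4 = 75/4 + 5*n/4 + 5*s/4)
D(U) = -3 + 1/U (D(U) = -3 + 1/(0 + U) = -3 + 1/U)
-54154/D(Z(4*6, 14)) = -54154/(-3 + 1/(75/4 + (5/4)*14 + 5*(4*6)/4)) = -54154/(-3 + 1/(75/4 + 35/2 + (5/4)*24)) = -54154/(-3 + 1/(75/4 + 35/2 + 30)) = -54154/(-3 + 1/(265/4)) = -54154/(-3 + 4/265) = -54154/(-791/265) = -54154*(-265/791) = 14350810/791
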